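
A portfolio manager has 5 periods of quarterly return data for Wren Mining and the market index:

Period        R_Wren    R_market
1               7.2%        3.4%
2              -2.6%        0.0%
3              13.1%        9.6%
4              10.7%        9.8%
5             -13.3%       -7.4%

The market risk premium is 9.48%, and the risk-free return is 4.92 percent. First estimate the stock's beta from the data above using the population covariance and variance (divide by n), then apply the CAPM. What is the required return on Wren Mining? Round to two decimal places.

Mean R_i = (7.2 − 2.6 + 13.1 + 10.7 − 13.3) / 5 = 3.0200%
Mean R_m = (3.4 + 0.0 + 9.6 + 9.8 − 7.4) / 5 = 3.0800%
Σ(R_i − R̄_i)(R_m − R̄_m) = 307.0120  ⇒  Cov = 307.0120 / 5 = 61.4024
Σ(R_m − R̄_m)² = 207.0880  ⇒  Var(R_m) = 207.0880 / 5 = 41.4176
β = Cov / Var(R_m) = 61.4024 / 41.4176 = 1.4825
E(R) = R_f + β × MRP = 4.92% + 1.4825 × 9.48% = 18.97%

18.97%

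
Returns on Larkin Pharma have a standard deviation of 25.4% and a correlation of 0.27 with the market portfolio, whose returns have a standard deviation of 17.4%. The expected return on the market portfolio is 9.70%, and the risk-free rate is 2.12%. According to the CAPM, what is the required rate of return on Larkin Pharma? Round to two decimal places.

5.11%

β = ρ × σ_i / σ_m = 0.27 × 25.4% / 17.4% = 0.3941
MRP = 9.70% − 2.12% = 7.58%
E(R) = 2.12% + 0.3941 × 7.58% = 5.11%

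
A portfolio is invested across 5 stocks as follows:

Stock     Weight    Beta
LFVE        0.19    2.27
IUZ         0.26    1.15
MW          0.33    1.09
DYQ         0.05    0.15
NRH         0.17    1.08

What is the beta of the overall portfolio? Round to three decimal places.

β_P = Σ w_i β_i = 0.19×2.27 + 0.26×1.15 + 0.33×1.09 + 0.05×0.15 + 0.17×1.08 = 1.2811

1.281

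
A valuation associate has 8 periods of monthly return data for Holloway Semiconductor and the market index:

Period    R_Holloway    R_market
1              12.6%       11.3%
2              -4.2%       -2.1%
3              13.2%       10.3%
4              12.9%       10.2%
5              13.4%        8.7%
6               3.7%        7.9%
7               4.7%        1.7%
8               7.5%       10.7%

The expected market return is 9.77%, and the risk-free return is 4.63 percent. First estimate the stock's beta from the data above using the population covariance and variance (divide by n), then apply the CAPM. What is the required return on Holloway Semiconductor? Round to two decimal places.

Mean R_i = (12.6 − 4.2 + 13.2 + 12.9 + 13.4 + 3.7 + 4.7 + 7.5) / 8 = 7.9750%
Mean R_m = (11.3 − 2.1 + 10.3 + 10.2 + 8.7 + 7.9 + 1.7 + 10.7) / 8 = 7.3375%
Σ(R_i − R̄_i)(R_m − R̄_m) = 184.6575  ⇒  Cov = 184.6575 / 8 = 23.0822
Σ(R_m − R̄_m)² = 166.9988  ⇒  Var(R_m) = 166.9988 / 8 = 20.8749
β = Cov / Var(R_m) = 23.0822 / 20.8749 = 1.1057
MRP = 9.77% − 4.63% = 5.14%
E(R) = R_f + β × MRP = 4.63% + 1.1057 × 5.14% = 10.31%

10.31%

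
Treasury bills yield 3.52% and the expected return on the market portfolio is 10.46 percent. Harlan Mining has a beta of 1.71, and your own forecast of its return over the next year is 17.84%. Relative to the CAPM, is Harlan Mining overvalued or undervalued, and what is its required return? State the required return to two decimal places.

Undervalued; required return 15.39%

MRP = 10.46% − 3.52% = 6.94%
Required return = R_f + β·MRP = 3.52% + 1.71 × 6.94% = 15.39%
Forecast 17.84% > required 15.39% → the stock plots above the SML → undervalued.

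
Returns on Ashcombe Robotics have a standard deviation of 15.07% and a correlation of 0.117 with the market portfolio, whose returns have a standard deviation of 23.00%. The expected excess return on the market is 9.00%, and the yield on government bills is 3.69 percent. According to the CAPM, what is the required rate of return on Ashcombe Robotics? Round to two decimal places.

β = ρ × σ_i / σ_m = 0.117 × 15.07% / 23.00% = 0.0767
E(R) = 3.69% + 0.0767 × 9.00% = 4.38%

4.38%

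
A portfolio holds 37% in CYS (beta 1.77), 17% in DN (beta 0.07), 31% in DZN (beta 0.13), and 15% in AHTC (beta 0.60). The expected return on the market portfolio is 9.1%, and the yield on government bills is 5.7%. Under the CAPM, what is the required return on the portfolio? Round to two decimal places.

β_P = Σ w_i β_i = 0.37×1.77 + 0.17×0.07 + 0.31×0.13 + 0.15×0.60 = 0.7971
MRP = 9.1% − 5.7% = 3.40%
E(R_P) = R_f + β_P × MRP = 5.7% + 0.7971 × 3.4% = 8.41%

8.41%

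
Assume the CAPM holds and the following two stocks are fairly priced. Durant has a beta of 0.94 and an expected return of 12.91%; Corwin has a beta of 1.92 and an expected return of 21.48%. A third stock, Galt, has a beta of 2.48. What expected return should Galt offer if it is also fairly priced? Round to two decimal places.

26.38%

MRP (SML slope) = (21.48% − 12.91%) / (1.92 − 0.94) = 8.57% / 0.98 = 8.7449%
R_f (intercept) = 12.91% − 0.94 × 8.7449% = 4.6898%
E(R_Galt) = R_f + β × MRP = 4.6898% + 2.48 × 8.7449% = 26.38%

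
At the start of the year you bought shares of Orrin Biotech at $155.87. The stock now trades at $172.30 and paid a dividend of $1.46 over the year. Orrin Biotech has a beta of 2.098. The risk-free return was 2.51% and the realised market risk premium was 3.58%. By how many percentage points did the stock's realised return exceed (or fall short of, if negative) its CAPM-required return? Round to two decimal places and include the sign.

+1.46%

Realised HPR = (P1 + D1 − P0) / P0 = (172.30 + 1.46 − 155.87) / 155.87 = 17.89 / 155.87 = 11.4775%
CAPM required = R_f + β·MRP = 2.51% + 2.098 × 3.58% = 10.02084%
α = realised − required = 11.4775% − 10.02084% = +1.46%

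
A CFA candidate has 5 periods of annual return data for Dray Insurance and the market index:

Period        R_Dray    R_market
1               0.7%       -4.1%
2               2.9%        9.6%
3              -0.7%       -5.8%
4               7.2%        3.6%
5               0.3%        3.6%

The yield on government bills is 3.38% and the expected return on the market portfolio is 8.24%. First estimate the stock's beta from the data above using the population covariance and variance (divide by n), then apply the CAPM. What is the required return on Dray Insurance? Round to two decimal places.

4.65%

Mean R_i = (0.7 + 2.9 − 0.7 + 7.2 + 0.3) / 5 = 2.0800%
Mean R_m = (-4.1 + 9.6 − 5.8 + 3.6 + 3.6) / 5 = 1.3800%
Σ(R_i − R̄_i)(R_m − R̄_m) = 41.6780  ⇒  Cov = 41.6780 / 5 = 8.3356
Σ(R_m − R̄_m)² = 159.0080  ⇒  Var(R_m) = 159.0080 / 5 = 31.8016
β = Cov / Var(R_m) = 8.3356 / 31.8016 = 0.2621
MRP = 8.24% − 3.38% = 4.86%
E(R) = R_f + β × MRP = 3.38% + 0.2621 × 4.86% = 4.65%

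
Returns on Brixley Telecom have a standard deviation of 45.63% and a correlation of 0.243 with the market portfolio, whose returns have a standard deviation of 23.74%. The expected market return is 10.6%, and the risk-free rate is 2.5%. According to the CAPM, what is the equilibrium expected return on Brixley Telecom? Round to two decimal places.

6.28%

β = ρ × σ_i / σ_m = 0.243 × 45.63% / 23.74% = 0.4671
MRP = 10.6% − 2.5% = 8.10%
E(R) = 2.5% + 0.4671 × 8.1% = 6.28%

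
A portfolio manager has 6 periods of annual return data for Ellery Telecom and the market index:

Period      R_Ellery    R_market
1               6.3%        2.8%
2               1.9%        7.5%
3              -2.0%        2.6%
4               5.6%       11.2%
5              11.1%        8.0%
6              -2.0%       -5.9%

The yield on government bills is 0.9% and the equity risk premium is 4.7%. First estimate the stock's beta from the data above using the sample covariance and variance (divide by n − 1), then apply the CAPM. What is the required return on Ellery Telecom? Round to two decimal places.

3.47%

Mean R_i = (6.3 + 1.9 − 2.0 + 5.6 + 11.1 − 2.0) / 6 = 3.4833%
Mean R_m = (2.8 + 7.5 + 2.6 + 11.2 + 8.0 − 5.9) / 6 = 4.3667%
Σ(R_i − R̄_i)(R_m − R̄_m) = 98.7467  ⇒  Cov = 98.7467 / 5 = 19.7493
Σ(R_m − R̄_m)² = 180.6933  ⇒  Var(R_m) = 180.6933 / 5 = 36.1387
β = Cov / Var(R_m) = 19.7493 / 36.1387 = 0.5465
E(R) = R_f + β × MRP = 0.9% + 0.5465 × 4.7% = 3.47%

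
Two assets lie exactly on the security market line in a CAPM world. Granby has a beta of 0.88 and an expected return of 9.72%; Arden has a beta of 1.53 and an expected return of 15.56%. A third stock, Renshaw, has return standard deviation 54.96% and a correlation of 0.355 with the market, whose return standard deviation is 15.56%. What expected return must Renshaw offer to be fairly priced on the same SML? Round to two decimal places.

MRP = (15.56% − 9.72%) / (1.53 − 0.88) = 8.9846%
R_f = 9.72% − 0.88 × 8.9846% = 1.8136%
β_Renshaw = ρ·σ_i/σ_m = 0.355 × 54.96 / 15.56 = 1.2539
E(R_Renshaw) = R_f + β × MRP = 1.8136% + 1.2539 × 8.9846% = 13.08%

13.08%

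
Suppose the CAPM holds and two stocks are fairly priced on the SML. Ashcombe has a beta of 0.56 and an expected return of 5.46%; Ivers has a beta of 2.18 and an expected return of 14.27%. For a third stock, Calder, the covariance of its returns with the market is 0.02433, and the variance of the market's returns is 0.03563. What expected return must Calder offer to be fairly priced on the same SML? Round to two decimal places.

MRP = (14.27% − 5.46%) / (2.18 − 0.56) = 5.4383%
R_f = 5.46% − 0.56 × 5.4383% = 2.4146%
β_Calder = Cov / Var(R_m) = 0.02433 / 0.03563 = 0.6829
E(R_Calder) = R_f + β × MRP = 2.4146% + 0.6829 × 5.4383% = 6.13%

6.13%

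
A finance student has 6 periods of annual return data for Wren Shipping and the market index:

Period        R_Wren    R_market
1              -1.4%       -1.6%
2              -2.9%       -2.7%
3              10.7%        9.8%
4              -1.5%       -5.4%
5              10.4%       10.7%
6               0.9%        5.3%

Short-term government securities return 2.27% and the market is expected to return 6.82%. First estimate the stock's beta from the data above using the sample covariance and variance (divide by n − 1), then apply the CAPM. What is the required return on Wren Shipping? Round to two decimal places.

Mean R_i = (-1.4 − 2.9 + 10.7 − 1.5 + 10.4 + 0.9) / 6 = 2.7000%
Mean R_m = (-1.6 − 2.7 + 9.8 − 5.4 + 10.7 + 5.3) / 6 = 2.6833%
Σ(R_i − R̄_i)(R_m − R̄_m) = 195.6100  ⇒  Cov = 195.6100 / 5 = 39.1220
Σ(R_m − R̄_m)² = 234.4283  ⇒  Var(R_m) = 234.4283 / 5 = 46.8857
β = Cov / Var(R_m) = 39.1220 / 46.8857 = 0.8344
MRP = 6.82% − 2.27% = 4.55%
E(R) = R_f + β × MRP = 2.27% + 0.8344 × 4.55% = 6.07%

6.07%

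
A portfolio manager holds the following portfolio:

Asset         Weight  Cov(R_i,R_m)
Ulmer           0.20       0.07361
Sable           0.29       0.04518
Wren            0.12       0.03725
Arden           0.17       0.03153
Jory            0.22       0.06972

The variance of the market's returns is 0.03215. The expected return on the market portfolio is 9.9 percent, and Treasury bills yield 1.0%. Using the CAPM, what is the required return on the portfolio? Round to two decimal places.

15.67%

β_Ulmer = 0.07361 / 0.03215 = 2.2896
β_Sable = 0.04518 / 0.03215 = 1.4053
β_Wren = 0.03725 / 0.03215 = 1.1586
β_Arden = 0.03153 / 0.03215 = 0.9807
β_Jory = 0.06972 / 0.03215 = 2.1686
β_P = Σ w_i β_i = 0.20×2.2896 + 0.29×1.4053 + 0.12×1.1586 + 0.17×0.9807 + 0.22×2.1686 = 1.6483
MRP = 9.9% − 1.0% = 8.90%
E(R_P) = R_f + β_P × MRP = 1.0% + 1.6483 × 8.9% = 15.67%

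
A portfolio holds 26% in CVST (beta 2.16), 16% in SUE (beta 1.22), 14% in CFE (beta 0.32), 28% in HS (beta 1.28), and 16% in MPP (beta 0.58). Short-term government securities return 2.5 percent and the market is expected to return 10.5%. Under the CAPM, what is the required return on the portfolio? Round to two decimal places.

12.52%

β_P = Σ w_i β_i = 0.26×2.16 + 0.16×1.22 + 0.14×0.32 + 0.28×1.28 + 0.16×0.58 = 1.2528
MRP = 10.5% − 2.5% = 8.00%
E(R_P) = R_f + β_P × MRP = 2.5% + 1.2528 × 8.0% = 12.52%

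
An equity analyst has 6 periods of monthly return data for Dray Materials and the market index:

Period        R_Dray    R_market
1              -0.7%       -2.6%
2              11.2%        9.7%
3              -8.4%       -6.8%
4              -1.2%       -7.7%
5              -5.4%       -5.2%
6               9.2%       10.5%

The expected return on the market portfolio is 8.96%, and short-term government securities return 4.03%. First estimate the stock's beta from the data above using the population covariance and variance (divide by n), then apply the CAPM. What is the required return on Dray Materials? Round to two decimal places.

8.39%

Mean R_i = (-0.7 + 11.2 − 8.4 − 1.2 − 5.4 + 9.2) / 6 = 0.7833%
Mean R_m = (-2.6 + 9.7 − 6.8 − 7.7 − 5.2 + 10.5) / 6 = -0.3500%
Σ(R_i − R̄_i)(R_m − R̄_m) = 303.1450  ⇒  Cov = 303.1450 / 6 = 50.5242
Σ(R_m − R̄_m)² = 342.9350  ⇒  Var(R_m) = 342.9350 / 6 = 57.1558
β = Cov / Var(R_m) = 50.5242 / 57.1558 = 0.8840
MRP = 8.96% − 4.03% = 4.93%
E(R) = R_f + β × MRP = 4.03% + 0.8840 × 4.93% = 8.39%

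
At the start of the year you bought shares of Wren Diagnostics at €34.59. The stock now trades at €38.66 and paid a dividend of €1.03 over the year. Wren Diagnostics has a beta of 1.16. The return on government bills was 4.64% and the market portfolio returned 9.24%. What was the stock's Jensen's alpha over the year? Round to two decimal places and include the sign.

Realised HPR = (P1 + D1 − P0) / P0 = (38.66 + 1.03 − 34.59) / 34.59 = 5.10 / 34.59 = 14.7441%
MRP = 9.24% − 4.64% = 4.60%
CAPM required = R_f + β·MRP = 4.64% + 1.16 × 4.60% = 9.9760%
α = realised − required = 14.7441% − 9.9760% = +4.77%

+4.77%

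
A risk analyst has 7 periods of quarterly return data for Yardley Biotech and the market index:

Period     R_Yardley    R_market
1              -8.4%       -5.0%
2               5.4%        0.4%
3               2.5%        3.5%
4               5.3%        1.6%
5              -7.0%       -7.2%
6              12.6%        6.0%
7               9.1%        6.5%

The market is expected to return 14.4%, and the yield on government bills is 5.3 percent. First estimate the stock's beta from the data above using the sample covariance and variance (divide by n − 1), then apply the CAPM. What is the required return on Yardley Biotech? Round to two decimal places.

Mean R_i = (-8.4 + 5.4 + 2.5 + 5.3 − 7.0 + 12.6 + 9.1) / 7 = 2.7857%
Mean R_m = (-5.0 + 0.4 + 3.5 + 1.6 − 7.2 + 6.0 + 6.5) / 7 = 0.8286%
Σ(R_i − R̄_i)(R_m − R̄_m) = 230.3829  ⇒  Cov = 230.3829 / 6 = 38.3972
Σ(R_m − R̄_m)² = 165.2543  ⇒  Var(R_m) = 165.2543 / 6 = 27.5424
β = Cov / Var(R_m) = 38.3972 / 27.5424 = 1.3941
MRP = 14.4% − 5.3% = 9.10%
E(R) = R_f + β × MRP = 5.3% + 1.3941 × 9.1% = 17.99%

17.99%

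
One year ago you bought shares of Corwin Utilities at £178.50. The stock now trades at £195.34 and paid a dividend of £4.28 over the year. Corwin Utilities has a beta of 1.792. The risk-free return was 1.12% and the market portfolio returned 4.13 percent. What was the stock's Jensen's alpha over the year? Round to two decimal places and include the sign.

Realised HPR = (P1 + D1 − P0) / P0 = (195.34 + 4.28 − 178.50) / 178.50 = 21.12 / 178.50 = 11.8319%
MRP = 4.13% − 1.12% = 3.01%
CAPM required = R_f + β·MRP = 1.12% + 1.792 × 3.01% = 6.51392%
α = realised − required = 11.8319% − 6.51392% = +5.32%

+5.32%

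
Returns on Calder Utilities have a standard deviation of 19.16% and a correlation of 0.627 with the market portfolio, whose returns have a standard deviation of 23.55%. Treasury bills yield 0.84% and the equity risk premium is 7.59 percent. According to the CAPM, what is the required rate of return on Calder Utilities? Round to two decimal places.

4.71%

β = ρ × σ_i / σ_m = 0.627 × 19.16% / 23.55% = 0.5101
E(R) = 0.84% + 0.5101 × 7.59% = 4.71%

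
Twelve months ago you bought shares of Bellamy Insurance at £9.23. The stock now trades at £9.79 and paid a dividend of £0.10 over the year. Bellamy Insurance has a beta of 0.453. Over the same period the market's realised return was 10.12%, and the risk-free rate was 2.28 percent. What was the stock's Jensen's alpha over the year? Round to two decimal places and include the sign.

+1.32%

Realised HPR = (P1 + D1 − P0) / P0 = (9.79 + 0.10 − 9.23) / 9.23 = 0.66 / 9.23 = 7.1506%
MRP = 10.12% − 2.28% = 7.84%
CAPM required = R_f + β·MRP = 2.28% + 0.453 × 7.84% = 5.83152%
α = realised − required = 7.1506% − 5.83152% = +1.32%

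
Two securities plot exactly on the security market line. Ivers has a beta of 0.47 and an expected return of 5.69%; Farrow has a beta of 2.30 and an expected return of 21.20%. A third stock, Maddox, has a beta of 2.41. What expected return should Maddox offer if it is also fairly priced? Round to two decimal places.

MRP (SML slope) = (21.20% − 5.69%) / (2.30 − 0.47) = 15.51% / 1.83 = 8.4754%
R_f (intercept) = 5.69% − 0.47 × 8.4754% = 1.7066%
E(R_Maddox) = R_f + β × MRP = 1.7066% + 2.41 × 8.4754% = 22.13%

22.13%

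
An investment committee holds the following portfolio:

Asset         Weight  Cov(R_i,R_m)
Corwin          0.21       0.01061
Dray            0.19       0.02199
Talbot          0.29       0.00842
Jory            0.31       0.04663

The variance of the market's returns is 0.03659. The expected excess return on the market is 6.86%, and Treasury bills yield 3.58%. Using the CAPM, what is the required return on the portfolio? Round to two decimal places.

β_Corwin = 0.01061 / 0.03659 = 0.2900
β_Dray = 0.02199 / 0.03659 = 0.6010
β_Talbot = 0.00842 / 0.03659 = 0.2301
β_Jory = 0.04663 / 0.03659 = 1.2744
β_P = Σ w_i β_i = 0.21×0.2900 + 0.19×0.6010 + 0.29×0.2301 + 0.31×1.2744 = 0.6369
E(R_P) = R_f + β_P × MRP = 3.58% + 0.6369 × 6.86% = 7.95%

7.95%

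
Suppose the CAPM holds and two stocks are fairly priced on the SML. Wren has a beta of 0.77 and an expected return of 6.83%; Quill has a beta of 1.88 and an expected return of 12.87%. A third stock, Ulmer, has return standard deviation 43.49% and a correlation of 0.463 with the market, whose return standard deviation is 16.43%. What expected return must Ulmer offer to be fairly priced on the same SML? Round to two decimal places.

9.31%

MRP = (12.87% − 6.83%) / (1.88 − 0.77) = 5.4414%
R_f = 6.83% − 0.77 × 5.4414% = 2.6401%
β_Ulmer = ρ·σ_i/σ_m = 0.463 × 43.49 / 16.43 = 1.2256
E(R_Ulmer) = R_f + β × MRP = 2.6401% + 1.2256 × 5.4414% = 9.31%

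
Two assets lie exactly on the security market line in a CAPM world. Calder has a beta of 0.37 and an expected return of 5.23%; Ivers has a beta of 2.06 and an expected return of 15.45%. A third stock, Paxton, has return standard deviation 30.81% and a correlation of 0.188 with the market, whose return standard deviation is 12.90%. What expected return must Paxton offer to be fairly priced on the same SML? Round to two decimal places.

MRP = (15.45% − 5.23%) / (2.06 − 0.37) = 6.0473%
R_f = 5.23% − 0.37 × 6.0473% = 2.9925%
β_Paxton = ρ·σ_i/σ_m = 0.188 × 30.81 / 12.90 = 0.4490
E(R_Paxton) = R_f + β × MRP = 2.9925% + 0.4490 × 6.0473% = 5.71%

5.71%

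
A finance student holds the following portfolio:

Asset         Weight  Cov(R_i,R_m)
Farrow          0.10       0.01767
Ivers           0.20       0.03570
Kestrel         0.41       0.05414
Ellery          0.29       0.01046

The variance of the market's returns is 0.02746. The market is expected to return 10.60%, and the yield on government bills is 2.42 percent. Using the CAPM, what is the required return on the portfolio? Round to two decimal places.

12.59%

β_Farrow = 0.01767 / 0.02746 = 0.6435
β_Ivers = 0.03570 / 0.02746 = 1.3001
β_Kestrel = 0.05414 / 0.02746 = 1.9716
β_Ellery = 0.01046 / 0.02746 = 0.3809
β_P = Σ w_i β_i = 0.10×0.6435 + 0.20×1.3001 + 0.41×1.9716 + 0.29×0.3809 = 1.2432
MRP = 10.60% − 2.42% = 8.18%
E(R_P) = R_f + β_P × MRP = 2.42% + 1.2432 × 8.18% = 12.59%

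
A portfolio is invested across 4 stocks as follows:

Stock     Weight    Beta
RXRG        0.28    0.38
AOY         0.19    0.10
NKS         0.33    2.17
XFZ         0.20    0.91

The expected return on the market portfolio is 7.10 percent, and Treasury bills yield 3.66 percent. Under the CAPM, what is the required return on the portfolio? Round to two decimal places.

β_P = Σ w_i β_i = 0.28×0.38 + 0.19×0.10 + 0.33×2.17 + 0.20×0.91 = 1.0235
MRP = 7.10% − 3.66% = 3.44%
E(R_P) = R_f + β_P × MRP = 3.66% + 1.0235 × 3.44% = 7.18%

7.18%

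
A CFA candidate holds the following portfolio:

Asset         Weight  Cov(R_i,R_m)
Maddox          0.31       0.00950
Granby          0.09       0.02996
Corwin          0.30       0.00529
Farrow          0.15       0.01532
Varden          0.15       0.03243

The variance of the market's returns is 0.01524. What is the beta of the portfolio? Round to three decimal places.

0.944

β_Maddox = 0.00950 / 0.01524 = 0.6234
β_Granby = 0.02996 / 0.01524 = 1.9659
β_Corwin = 0.00529 / 0.01524 = 0.3471
β_Farrow = 0.01532 / 0.01524 = 1.0052
β_Varden = 0.03243 / 0.01524 = 2.1280
β_P = Σ w_i β_i = 0.31×0.6234 + 0.09×1.9659 + 0.30×0.3471 + 0.15×1.0052 + 0.15×2.1280 = 0.9443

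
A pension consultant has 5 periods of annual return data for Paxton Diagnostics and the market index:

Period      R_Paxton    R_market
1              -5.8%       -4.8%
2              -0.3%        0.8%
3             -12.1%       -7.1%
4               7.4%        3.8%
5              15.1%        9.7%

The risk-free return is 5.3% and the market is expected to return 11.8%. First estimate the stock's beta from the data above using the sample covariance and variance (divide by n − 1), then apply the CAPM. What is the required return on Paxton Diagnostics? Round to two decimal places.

15.55%

Mean R_i = (-5.8 − 0.3 − 12.1 + 7.4 + 15.1) / 5 = 0.8600%
Mean R_m = (-4.8 + 0.8 − 7.1 + 3.8 + 9.7) / 5 = 0.4800%
Σ(R_i − R̄_i)(R_m − R̄_m) = 286.0360  ⇒  Cov = 286.0360 / 4 = 71.5090
Σ(R_m − R̄_m)² = 181.4680  ⇒  Var(R_m) = 181.4680 / 4 = 45.3670
β = Cov / Var(R_m) = 71.5090 / 45.3670 = 1.5762
MRP = 11.8% − 5.3% = 6.50%
E(R) = R_f + β × MRP = 5.3% + 1.5762 × 6.5% = 15.55%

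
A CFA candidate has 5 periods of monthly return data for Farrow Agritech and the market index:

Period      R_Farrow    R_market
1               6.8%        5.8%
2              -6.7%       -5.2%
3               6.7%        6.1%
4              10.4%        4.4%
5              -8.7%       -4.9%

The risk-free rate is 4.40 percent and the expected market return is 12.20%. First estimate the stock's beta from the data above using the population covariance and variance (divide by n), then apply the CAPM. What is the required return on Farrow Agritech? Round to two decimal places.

Mean R_i = (6.8 − 6.7 + 6.7 + 10.4 − 8.7) / 5 = 1.7000%
Mean R_m = (5.8 − 5.2 + 6.1 + 4.4 − 4.9) / 5 = 1.2400%
Σ(R_i − R̄_i)(R_m − R̄_m) = 193.0000  ⇒  Cov = 193.0000 / 5 = 38.6000
Σ(R_m − R̄_m)² = 133.5720  ⇒  Var(R_m) = 133.5720 / 5 = 26.7144
β = Cov / Var(R_m) = 38.6000 / 26.7144 = 1.4449
MRP = 12.20% − 4.40% = 7.80%
E(R) = R_f + β × MRP = 4.40% + 1.4449 × 7.80% = 15.67%

15.67%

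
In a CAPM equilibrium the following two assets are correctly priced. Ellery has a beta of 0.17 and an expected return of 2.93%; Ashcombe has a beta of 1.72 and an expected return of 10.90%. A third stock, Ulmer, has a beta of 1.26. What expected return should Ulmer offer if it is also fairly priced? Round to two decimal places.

8.53%

MRP (SML slope) = (10.90% − 2.93%) / (1.72 − 0.17) = 7.97% / 1.55 = 5.1419%
R_f (intercept) = 2.93% − 0.17 × 5.1419% = 2.0559%
E(R_Ulmer) = R_f + β × MRP = 2.0559% + 1.26 × 5.1419% = 8.53%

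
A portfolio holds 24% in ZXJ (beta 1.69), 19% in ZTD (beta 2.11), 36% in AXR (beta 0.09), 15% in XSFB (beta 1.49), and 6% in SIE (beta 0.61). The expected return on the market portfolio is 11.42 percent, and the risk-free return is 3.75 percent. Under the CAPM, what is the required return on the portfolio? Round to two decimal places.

β_P = Σ w_i β_i = 0.24×1.69 + 0.19×2.11 + 0.36×0.09 + 0.15×1.49 + 0.06×0.61 = 1.0990
MRP = 11.42% − 3.75% = 7.67%
E(R_P) = R_f + β_P × MRP = 3.75% + 1.0990 × 7.67% = 12.18%

12.18%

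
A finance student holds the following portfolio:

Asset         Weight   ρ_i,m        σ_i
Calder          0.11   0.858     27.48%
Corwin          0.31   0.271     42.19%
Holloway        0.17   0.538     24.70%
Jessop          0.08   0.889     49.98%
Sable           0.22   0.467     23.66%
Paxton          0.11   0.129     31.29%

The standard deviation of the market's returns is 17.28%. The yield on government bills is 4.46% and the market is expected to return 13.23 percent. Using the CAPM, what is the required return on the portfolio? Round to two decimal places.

β_Calder = 0.858 × 27.48% / 17.28% = 1.3645
β_Corwin = 0.271 × 42.19% / 17.28% = 0.6617
β_Holloway = 0.538 × 24.70% / 17.28% = 0.7690
β_Jessop = 0.889 × 49.98% / 17.28% = 2.5713
β_Sable = 0.467 × 23.66% / 17.28% = 0.6394
β_Paxton = 0.129 × 31.29% / 17.28% = 0.2336
β_P = Σ w_i β_i = 0.11×1.3645 + 0.31×0.6617 + 0.17×0.7690 + 0.08×2.5713 + 0.22×0.6394 + 0.11×0.2336 = 0.8580
MRP = 13.23% − 4.46% = 8.77%
E(R_P) = R_f + β_P × MRP = 4.46% + 0.8580 × 8.77% = 11.98%

11.98%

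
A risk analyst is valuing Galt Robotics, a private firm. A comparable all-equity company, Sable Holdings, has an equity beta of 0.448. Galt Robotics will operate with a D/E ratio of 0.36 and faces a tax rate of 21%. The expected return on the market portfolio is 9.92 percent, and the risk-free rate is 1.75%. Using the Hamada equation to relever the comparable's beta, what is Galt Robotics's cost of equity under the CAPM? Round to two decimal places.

6.45%

β_L = β_U × [1 + (1 − t)(D/E)] = 0.448 × [1 + (1 − 0.21) × 0.36]
    = 0.448 × [1 + 0.79 × 0.36] = 0.448 × 1.2844 = 0.5754
MRP = 9.92% − 1.75% = 8.17%
E(R) = R_f + β_L × MRP = 1.75% + 0.5754 × 8.17% = 6.45%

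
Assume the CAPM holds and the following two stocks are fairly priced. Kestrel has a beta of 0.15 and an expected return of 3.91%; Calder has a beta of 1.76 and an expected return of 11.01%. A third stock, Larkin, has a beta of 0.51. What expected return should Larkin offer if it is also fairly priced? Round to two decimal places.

5.50%

MRP (SML slope) = (11.01% − 3.91%) / (1.76 − 0.15) = 7.10% / 1.61 = 4.4099%
R_f (intercept) = 3.91% − 0.15 × 4.4099% = 3.2485%
E(R_Larkin) = R_f + β × MRP = 3.2485% + 0.51 × 4.4099% = 5.50%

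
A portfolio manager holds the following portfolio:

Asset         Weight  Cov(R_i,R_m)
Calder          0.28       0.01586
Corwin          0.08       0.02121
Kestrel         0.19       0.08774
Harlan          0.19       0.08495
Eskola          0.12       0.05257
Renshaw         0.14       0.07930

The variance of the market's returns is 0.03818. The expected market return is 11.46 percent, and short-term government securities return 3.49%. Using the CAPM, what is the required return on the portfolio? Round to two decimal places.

15.25%

β_Calder = 0.01586 / 0.03818 = 0.4154
β_Corwin = 0.02121 / 0.03818 = 0.5555
β_Kestrel = 0.08774 / 0.03818 = 2.2981
β_Harlan = 0.08495 / 0.03818 = 2.2250
β_Eskola = 0.05257 / 0.03818 = 1.3769
β_Renshaw = 0.07930 / 0.03818 = 2.0770
β_P = Σ w_i β_i = 0.28×0.4154 + 0.08×0.5555 + 0.19×2.2981 + 0.19×2.2250 + 0.12×1.3769 + 0.14×2.0770 = 1.4761
MRP = 11.46% − 3.49% = 7.97%
E(R_P) = R_f + β_P × MRP = 3.49% + 1.4761 × 7.97% = 15.25%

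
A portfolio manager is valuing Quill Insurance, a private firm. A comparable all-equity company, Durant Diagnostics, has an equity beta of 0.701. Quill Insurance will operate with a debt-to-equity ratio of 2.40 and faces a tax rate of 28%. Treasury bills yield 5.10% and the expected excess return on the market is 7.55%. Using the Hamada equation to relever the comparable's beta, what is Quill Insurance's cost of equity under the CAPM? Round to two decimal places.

β_L = β_U × [1 + (1 − t)(D/E)] = 0.701 × [1 + (1 − 0.28) × 2.40]
    = 0.701 × [1 + 0.72 × 2.40] = 0.701 × 2.7280 = 1.9123
E(R) = R_f + β_L × MRP = 5.10% + 1.9123 × 7.55% = 19.54%

19.54%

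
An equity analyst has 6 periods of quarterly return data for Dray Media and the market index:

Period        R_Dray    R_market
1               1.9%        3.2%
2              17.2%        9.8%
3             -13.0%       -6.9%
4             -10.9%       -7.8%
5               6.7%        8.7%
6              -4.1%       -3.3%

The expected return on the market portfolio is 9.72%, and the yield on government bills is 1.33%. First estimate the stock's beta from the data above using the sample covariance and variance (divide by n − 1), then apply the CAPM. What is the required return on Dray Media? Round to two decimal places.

13.19%

Mean R_i = (1.9 + 17.2 − 13.0 − 10.9 + 6.7 − 4.1) / 6 = -0.3667%
Mean R_m = (3.2 + 9.8 − 6.9 − 7.8 + 8.7 − 3.3) / 6 = 0.6167%
Σ(R_i − R̄_i)(R_m − R̄_m) = 422.5367  ⇒  Cov = 422.5367 / 5 = 84.5073
Σ(R_m − R̄_m)² = 299.0283  ⇒  Var(R_m) = 299.0283 / 5 = 59.8057
β = Cov / Var(R_m) = 84.5073 / 59.8057 = 1.4130
MRP = 9.72% − 1.33% = 8.39%
E(R) = R_f + β × MRP = 1.33% + 1.4130 × 8.39% = 13.19%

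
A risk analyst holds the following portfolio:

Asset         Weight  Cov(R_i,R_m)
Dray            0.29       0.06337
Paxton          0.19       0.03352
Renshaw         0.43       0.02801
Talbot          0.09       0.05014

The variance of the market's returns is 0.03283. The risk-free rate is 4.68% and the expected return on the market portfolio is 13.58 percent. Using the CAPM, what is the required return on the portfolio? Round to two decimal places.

15.88%

β_Dray = 0.06337 / 0.03283 = 1.9302
β_Paxton = 0.03352 / 0.03283 = 1.0210
β_Renshaw = 0.02801 / 0.03283 = 0.8532
β_Talbot = 0.05014 / 0.03283 = 1.5273
β_P = Σ w_i β_i = 0.29×1.9302 + 0.19×1.0210 + 0.43×0.8532 + 0.09×1.5273 = 1.2581
MRP = 13.58% − 4.68% = 8.90%
E(R_P) = R_f + β_P × MRP = 4.68% + 1.2581 × 8.90% = 15.88%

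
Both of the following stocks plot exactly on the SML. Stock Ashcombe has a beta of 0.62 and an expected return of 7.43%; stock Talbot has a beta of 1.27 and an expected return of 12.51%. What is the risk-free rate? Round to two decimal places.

Both satisfy E(R) = R_f + β·MRP, so the slope of the SML is
MRP = (12.51% − 7.43%) / (1.27 − 0.62) = 5.08% / 0.65 = 7.8154%
R_f = E(R_Ashcombe) − β_Ashcombe·MRP = 7.43% − 0.62 × 7.8154% = 2.5845%

2.58%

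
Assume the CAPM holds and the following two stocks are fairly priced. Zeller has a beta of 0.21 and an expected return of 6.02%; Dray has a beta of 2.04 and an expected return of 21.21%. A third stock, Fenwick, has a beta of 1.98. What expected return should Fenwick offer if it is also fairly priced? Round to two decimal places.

20.71%

MRP (SML slope) = (21.21% − 6.02%) / (2.04 − 0.21) = 15.19% / 1.83 = 8.3005%
R_f (intercept) = 6.02% − 0.21 × 8.3005% = 4.2769%
E(R_Fenwick) = R_f + β × MRP = 4.2769% + 1.98 × 8.3005% = 20.71%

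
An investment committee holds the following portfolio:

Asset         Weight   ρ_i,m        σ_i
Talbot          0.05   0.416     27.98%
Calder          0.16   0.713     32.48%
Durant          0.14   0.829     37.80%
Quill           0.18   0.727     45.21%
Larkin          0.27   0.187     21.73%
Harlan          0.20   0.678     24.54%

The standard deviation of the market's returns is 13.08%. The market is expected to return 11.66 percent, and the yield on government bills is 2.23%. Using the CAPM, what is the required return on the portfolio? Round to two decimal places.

15.94%

β_Talbot = 0.416 × 27.98% / 13.08% = 0.8899
β_Calder = 0.713 × 32.48% / 13.08% = 1.7705
β_Durant = 0.829 × 37.80% / 13.08% = 2.3957
β_Quill = 0.727 × 45.21% / 13.08% = 2.5128
β_Larkin = 0.187 × 21.73% / 13.08% = 0.3107
β_Harlan = 0.678 × 24.54% / 13.08% = 1.2720
β_P = Σ w_i β_i = 0.05×0.8899 + 0.16×1.7705 + 0.14×2.3957 + 0.18×2.5128 + 0.27×0.3107 + 0.20×1.2720 = 1.4538
MRP = 11.66% − 2.23% = 9.43%
E(R_P) = R_f + β_P × MRP = 2.23% + 1.4538 × 9.43% = 15.94%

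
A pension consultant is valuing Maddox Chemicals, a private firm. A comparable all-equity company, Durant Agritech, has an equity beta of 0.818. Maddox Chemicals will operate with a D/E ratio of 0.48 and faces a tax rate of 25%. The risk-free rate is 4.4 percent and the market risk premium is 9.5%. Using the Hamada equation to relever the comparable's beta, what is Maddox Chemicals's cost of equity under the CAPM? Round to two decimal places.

14.97%

β_L = β_U × [1 + (1 − t)(D/E)] = 0.818 × [1 + (1 − 0.25) × 0.48]
    = 0.818 × [1 + 0.75 × 0.48] = 0.818 × 1.3600 = 1.1125
E(R) = R_f + β_L × MRP = 4.4% + 1.1125 × 9.5% = 14.97%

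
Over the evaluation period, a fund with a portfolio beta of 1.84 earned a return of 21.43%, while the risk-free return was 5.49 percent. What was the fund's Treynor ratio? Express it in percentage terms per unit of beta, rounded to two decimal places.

8.66%

Treynor = (R_P − R_f) / β_P = (21.43% − 5.49%) / 1.8400 = 15.94% / 1.8400 = 8.66%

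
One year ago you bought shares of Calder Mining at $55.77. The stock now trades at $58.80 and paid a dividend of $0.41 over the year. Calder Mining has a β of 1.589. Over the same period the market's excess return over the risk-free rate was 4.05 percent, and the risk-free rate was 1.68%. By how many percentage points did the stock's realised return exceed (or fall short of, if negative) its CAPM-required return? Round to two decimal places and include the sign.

Realised HPR = (P1 + D1 − P0) / P0 = (58.80 + 0.41 − 55.77) / 55.77 = 3.44 / 55.77 = 6.1682%
CAPM required = R_f + β·MRP = 1.68% + 1.589 × 4.05% = 8.11545%
α = realised − required = 6.1682% − 8.11545% = -1.95%

-1.95%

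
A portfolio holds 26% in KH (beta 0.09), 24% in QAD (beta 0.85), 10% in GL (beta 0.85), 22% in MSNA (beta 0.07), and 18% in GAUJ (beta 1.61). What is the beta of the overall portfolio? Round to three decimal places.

β_P = Σ w_i β_i = 0.26×0.09 + 0.24×0.85 + 0.10×0.85 + 0.22×0.07 + 0.18×1.61 = 0.6176

0.618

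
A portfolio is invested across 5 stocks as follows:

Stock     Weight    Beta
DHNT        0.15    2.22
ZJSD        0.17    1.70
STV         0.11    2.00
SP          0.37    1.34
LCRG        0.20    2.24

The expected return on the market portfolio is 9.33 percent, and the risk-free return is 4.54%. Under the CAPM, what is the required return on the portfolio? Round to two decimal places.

13.09%

β_P = Σ w_i β_i = 0.15×2.22 + 0.17×1.70 + 0.11×2.00 + 0.37×1.34 + 0.20×2.24 = 1.7858
MRP = 9.33% − 4.54% = 4.79%
E(R_P) = R_f + β_P × MRP = 4.54% + 1.7858 × 4.79% = 13.09%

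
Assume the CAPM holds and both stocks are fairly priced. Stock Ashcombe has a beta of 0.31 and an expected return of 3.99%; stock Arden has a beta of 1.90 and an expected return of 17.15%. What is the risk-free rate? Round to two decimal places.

Both satisfy E(R) = R_f + β·MRP, so the slope of the SML is
MRP = (17.15% − 3.99%) / (1.90 − 0.31) = 13.16% / 1.59 = 8.2767%
R_f = E(R_Ashcombe) − β_Ashcombe·MRP = 3.99% − 0.31 × 8.2767% = 1.4242%

1.42%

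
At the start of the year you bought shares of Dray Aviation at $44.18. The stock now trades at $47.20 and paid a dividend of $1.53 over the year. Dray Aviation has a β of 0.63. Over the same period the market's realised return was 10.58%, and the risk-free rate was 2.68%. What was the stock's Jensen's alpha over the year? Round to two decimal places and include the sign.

Realised HPR = (P1 + D1 − P0) / P0 = (47.20 + 1.53 − 44.18) / 44.18 = 4.55 / 44.18 = 10.2988%
MRP = 10.58% − 2.68% = 7.90%
CAPM required = R_f + β·MRP = 2.68% + 0.63 × 7.90% = 7.6570%
α = realised − required = 10.2988% − 7.6570% = +2.64%

+2.64%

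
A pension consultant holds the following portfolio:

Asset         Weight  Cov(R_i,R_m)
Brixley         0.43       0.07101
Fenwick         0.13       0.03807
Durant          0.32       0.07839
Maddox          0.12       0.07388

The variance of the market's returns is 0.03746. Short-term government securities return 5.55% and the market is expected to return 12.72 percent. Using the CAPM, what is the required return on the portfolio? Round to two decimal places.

18.84%

β_Brixley = 0.07101 / 0.03746 = 1.8956
β_Fenwick = 0.03807 / 0.03746 = 1.0163
β_Durant = 0.07839 / 0.03746 = 2.0926
β_Maddox = 0.07388 / 0.03746 = 1.9722
β_P = Σ w_i β_i = 0.43×1.8956 + 0.13×1.0163 + 0.32×2.0926 + 0.12×1.9722 = 1.8535
MRP = 12.72% − 5.55% = 7.17%
E(R_P) = R_f + β_P × MRP = 5.55% + 1.8535 × 7.17% = 18.84%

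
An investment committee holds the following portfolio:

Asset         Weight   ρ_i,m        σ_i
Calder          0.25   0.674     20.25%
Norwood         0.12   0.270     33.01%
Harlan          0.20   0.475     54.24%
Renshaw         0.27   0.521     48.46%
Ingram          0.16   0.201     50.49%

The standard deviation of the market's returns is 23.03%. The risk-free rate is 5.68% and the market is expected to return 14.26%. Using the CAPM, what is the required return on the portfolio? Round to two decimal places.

12.41%

β_Calder = 0.674 × 20.25% / 23.03% = 0.5926
β_Norwood = 0.270 × 33.01% / 23.03% = 0.3870
β_Harlan = 0.475 × 54.24% / 23.03% = 1.1187
β_Renshaw = 0.521 × 48.46% / 23.03% = 1.0963
β_Ingram = 0.201 × 50.49% / 23.03% = 0.4407
β_P = Σ w_i β_i = 0.25×0.5926 + 0.12×0.3870 + 0.20×1.1187 + 0.27×1.0963 + 0.16×0.4407 = 0.7848
MRP = 14.26% − 5.68% = 8.58%
E(R_P) = R_f + β_P × MRP = 5.68% + 0.7848 × 8.58% = 12.41%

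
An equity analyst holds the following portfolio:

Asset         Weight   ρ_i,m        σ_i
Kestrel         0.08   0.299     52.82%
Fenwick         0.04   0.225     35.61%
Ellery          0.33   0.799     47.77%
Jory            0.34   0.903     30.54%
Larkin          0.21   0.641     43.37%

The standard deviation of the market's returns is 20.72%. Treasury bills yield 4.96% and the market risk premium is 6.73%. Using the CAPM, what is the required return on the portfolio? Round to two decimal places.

β_Kestrel = 0.299 × 52.82% / 20.72% = 0.7622
β_Fenwick = 0.225 × 35.61% / 20.72% = 0.3867
β_Ellery = 0.799 × 47.77% / 20.72% = 1.8421
β_Jory = 0.903 × 30.54% / 20.72% = 1.3310
β_Larkin = 0.641 × 43.37% / 20.72% = 1.3417
β_P = Σ w_i β_i = 0.08×0.7622 + 0.04×0.3867 + 0.33×1.8421 + 0.34×1.3310 + 0.21×1.3417 = 1.4186
E(R_P) = R_f + β_P × MRP = 4.96% + 1.4186 × 6.73% = 14.51%

14.51%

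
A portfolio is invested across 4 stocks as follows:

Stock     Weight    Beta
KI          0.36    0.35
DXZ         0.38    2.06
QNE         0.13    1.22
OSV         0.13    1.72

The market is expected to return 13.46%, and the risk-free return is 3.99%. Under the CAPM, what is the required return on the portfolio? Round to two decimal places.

β_P = Σ w_i β_i = 0.36×0.35 + 0.38×2.06 + 0.13×1.22 + 0.13×1.72 = 1.2910
MRP = 13.46% − 3.99% = 9.47%
E(R_P) = R_f + β_P × MRP = 3.99% + 1.2910 × 9.47% = 16.22%

16.22%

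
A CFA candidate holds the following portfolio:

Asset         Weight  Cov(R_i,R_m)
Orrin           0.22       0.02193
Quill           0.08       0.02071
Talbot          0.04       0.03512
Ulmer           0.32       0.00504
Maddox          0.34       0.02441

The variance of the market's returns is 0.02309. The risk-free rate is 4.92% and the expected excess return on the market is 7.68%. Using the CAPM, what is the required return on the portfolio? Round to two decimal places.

10.84%

β_Orrin = 0.02193 / 0.02309 = 0.9498
β_Quill = 0.02071 / 0.02309 = 0.8969
β_Talbot = 0.03512 / 0.02309 = 1.5210
β_Ulmer = 0.00504 / 0.02309 = 0.2183
β_Maddox = 0.02441 / 0.02309 = 1.0572
β_P = Σ w_i β_i = 0.22×0.9498 + 0.08×0.8969 + 0.04×1.5210 + 0.32×0.2183 + 0.34×1.0572 = 0.7709
E(R_P) = R_f + β_P × MRP = 4.92% + 0.7709 × 7.68% = 10.84%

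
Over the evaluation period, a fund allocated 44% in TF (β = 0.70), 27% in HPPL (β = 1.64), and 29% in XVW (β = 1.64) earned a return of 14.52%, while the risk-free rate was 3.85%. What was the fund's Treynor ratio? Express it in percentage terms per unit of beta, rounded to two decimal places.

β_P = 0.44×0.70 + 0.27×1.64 + 0.29×1.64 = 1.2264
Treynor = (R_P − R_f) / β_P = (14.52% − 3.85%) / 1.2264 = 10.67% / 1.2264 = 8.70%

8.70%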